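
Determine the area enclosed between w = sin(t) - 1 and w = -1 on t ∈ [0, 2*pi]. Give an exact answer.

4

The difference (sin(t) - 1) - (-1) = sin(t) changes sign at t = pi inside [0, 2*pi], so split the integral there.
∫[0,pi] (sin(t)) dt = 2.
∫[pi,2*pi] (sin(t)) dt = -2; the area of that piece is 2.
Total area = 2 + 2 = 4.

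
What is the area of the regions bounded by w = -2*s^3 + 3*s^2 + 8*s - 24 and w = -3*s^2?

131/2

Set the curves equal: -2*s^3 + 3*s^2 + 8*s - 24 = -3*s^2, so -2*s^3 + 6*s^2 + 8*s - 24 = 0, which factors as -2*(s - 3)*(s - 2)*(s + 2) = 0. The curves meet at s = -2, 2, 3.
On [-2, 2], w = -3*s^2 is on top; that piece has area ∫[-2,2] (-(-2*s^3 + 6*s^2 + 8*s - 24)) ds = 64.
On [2, 3], w = -2*s^3 + 3*s^2 + 8*s - 24 is on top; that piece has area ∫[2,3] (-2*s^3 + 6*s^2 + 8*s - 24) ds = 3/2.
Total enclosed area = 64 + 3/2 = 131/2.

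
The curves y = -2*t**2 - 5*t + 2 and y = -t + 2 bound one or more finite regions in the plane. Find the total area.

Set the curves equal: -2*t**2 - 5*t + 2 = -t + 2, so -2*t**2 - 4*t = 0, which factors as -2*t*(t + 2) = 0. The curves meet at t = -2, 0.
On [-2, 0], y = -2*t**2 - 5*t + 2 is on top; that piece has area ∫[-2,0] (-2*t**2 - 4*t) dt = 8/3.

8/3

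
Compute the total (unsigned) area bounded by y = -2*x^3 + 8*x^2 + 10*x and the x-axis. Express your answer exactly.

The curve meets the x-axis where -2*x^3 + 8*x^2 + 10*x = 0, i.e. -2*x*(x - 5)*(x + 1) = 0, at x = -1, 0, 5.
On [-1, 0] the curve lies below the axis; ∫[-1,0] (-2*x^3 + 8*x^2 + 10*x) dx = -11/6, giving area 11/6.
On [0, 5] the curve lies above the axis; ∫[0,5] (-2*x^3 + 8*x^2 + 10*x) dx = 875/6, giving area 875/6.
Total area = 11/6 + 875/6 = 443/3.

443/3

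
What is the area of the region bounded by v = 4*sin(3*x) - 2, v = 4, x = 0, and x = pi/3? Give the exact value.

-8/3 + 2*pi

On [0, pi/3], (4*sin(3*x) - 2) - (4) = 4*sin(3*x) - 6 is ≤ 0 throughout, so the area is a single integral of |4*sin(3*x) - 6|.
∫[0,pi/3] (4*sin(3*x) - 6) dx = 8/3 - 2*pi; the area of that piece is -8/3 + 2*pi.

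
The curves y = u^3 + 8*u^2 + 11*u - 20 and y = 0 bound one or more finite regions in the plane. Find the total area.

443/6

Set the curves equal: u^3 + 8*u^2 + 11*u - 20 = 0, so u^3 + 8*u^2 + 11*u - 20 = 0, which factors as (u - 1)*(u + 4)*(u + 5) = 0. The curves meet at u = -5, -4, 1.
On [-5, -4], y = u^3 + 8*u^2 + 11*u - 20 is on top; that piece has area ∫[-5,-4] (u^3 + 8*u^2 + 11*u - 20) du = 11/12.
On [-4, 1], y = 0 is on top; that piece has area ∫[-4,1] (-(u^3 + 8*u^2 + 11*u - 20)) du = 875/12.
Total enclosed area = 11/12 + 875/12 = 443/6.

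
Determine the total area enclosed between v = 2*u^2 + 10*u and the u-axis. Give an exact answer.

125/3

The curve meets the u-axis where 2*u^2 + 10*u = 0, i.e. 2*u*(u + 5) = 0, at u = -5, 0.
On [-5, 0] the curve lies below the axis; ∫[-5,0] (2*u^2 + 10*u) du = -125/3, giving area 125/3.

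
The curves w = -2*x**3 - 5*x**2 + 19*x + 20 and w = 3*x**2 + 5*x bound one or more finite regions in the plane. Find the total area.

Set the curves equal: -2*x**3 - 5*x**2 + 19*x + 20 = 3*x**2 + 5*x, so -2*x**3 - 8*x**2 + 14*x + 20 = 0, which factors as -2*(x - 2)*(x + 1)*(x + 5) = 0. The curves meet at x = -5, -1, 2.
On [-5, -1], w = 3*x**2 + 5*x is on top; that piece has area ∫[-5,-1] (-(-2*x**3 - 8*x**2 + 14*x + 20)) dx = 320/3.
On [-1, 2], w = -2*x**3 - 5*x**2 + 19*x + 20 is on top; that piece has area ∫[-1,2] (-2*x**3 - 8*x**2 + 14*x + 20) dx = 99/2.
Total enclosed area = 320/3 + 99/2 = 937/6.

937/6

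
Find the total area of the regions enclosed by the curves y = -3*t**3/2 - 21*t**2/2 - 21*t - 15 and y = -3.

37/8

Set the curves equal: -3*t**3/2 - 21*t**2/2 - 21*t - 15 = -3, so -3*t**3/2 - 21*t**2/2 - 21*t - 12 = 0, which factors as -3*(t + 1)*(t + 2)*(t + 4)/2 = 0. The curves meet at t = -4, -2, -1.
On [-4, -2], y = -3 is on top; that piece has area ∫[-4,-2] (-(-3*t**3/2 - 21*t**2/2 - 21*t - 12)) dt = 4.
On [-2, -1], y = -3*t**3/2 - 21*t**2/2 - 21*t - 15 is on top; that piece has area ∫[-2,-1] (-3*t**3/2 - 21*t**2/2 - 21*t - 12) dt = 5/8.
Total enclosed area = 4 + 5/8 = 37/8.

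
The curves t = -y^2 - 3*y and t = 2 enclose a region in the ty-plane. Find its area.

1/6

Both boundary curves give t as a function of y, so integrate with respect to y. Setting them equal: -y^2 - 3*y - 2 = 0, i.e. -(y + 1)*(y + 2) = 0, so they meet at y = -2, -1.
For y in [-2, -1], t = -y^2 - 3*y is on the right; area = ∫[-2,-1] (-y^2 - 3*y - 2) dy = 1/6.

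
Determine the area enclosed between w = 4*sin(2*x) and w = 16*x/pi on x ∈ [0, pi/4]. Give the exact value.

On [0, pi/4], (4*sin(2*x)) - (16*x/pi) = -16*x/pi + 4*sin(2*x) is ≥ 0 throughout, so the area is a single integral of |-16*x/pi + 4*sin(2*x)|.
∫[0,pi/4] (-16*x/pi + 4*sin(2*x)) dx = 2 - pi/2.

2 - pi/2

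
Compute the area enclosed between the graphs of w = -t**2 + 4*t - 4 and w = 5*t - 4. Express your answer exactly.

1/6

Set the curves equal: -t**2 + 4*t - 4 = 5*t - 4, so -t**2 - t = 0, which factors as -t*(t + 1) = 0. The curves meet at t = -1, 0.
On [-1, 0], w = -t**2 + 4*t - 4 is on top; that piece has area ∫[-1,0] (-t**2 - t) dt = 1/6.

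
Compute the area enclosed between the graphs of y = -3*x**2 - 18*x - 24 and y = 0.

4

Set the curves equal: -3*x**2 - 18*x - 24 = 0, so -3*x**2 - 18*x - 24 = 0, which factors as -3*(x + 2)*(x + 4) = 0. The curves meet at x = -4, -2.
On [-4, -2], y = -3*x**2 - 18*x - 24 is on top; that piece has area ∫[-4,-2] (-3*x**2 - 18*x - 24) dx = 4.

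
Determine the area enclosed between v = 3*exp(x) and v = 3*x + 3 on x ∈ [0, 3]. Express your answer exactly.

-51/2 + 3*exp(3)

On [0, 3], (3*exp(x)) - (3*x + 3) = -3*x + 3*exp(x) - 3 is ≥ 0 throughout, so the area is a single integral of |-3*x + 3*exp(x) - 3|.
∫[0,3] (-3*x + 3*exp(x) - 3) dx = -51/2 + 3*exp(3).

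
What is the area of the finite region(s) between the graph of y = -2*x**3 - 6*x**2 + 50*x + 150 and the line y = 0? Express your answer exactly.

The curve meets the x-axis where -2*x**3 - 6*x**2 + 50*x + 150 = 0, i.e. -2*(x - 5)*(x + 3)*(x + 5) = 0, at x = -5, -3, 5.
On [-5, -3] the curve lies below the axis; ∫[-5,-3] (-2*x**3 - 6*x**2 + 50*x + 150) dx = -24, giving area 24.
On [-3, 5] the curve lies above the axis; ∫[-3,5] (-2*x**3 - 6*x**2 + 50*x + 150) dx = 1024, giving area 1024.
Total area = 24 + 1024 = 1048.

1048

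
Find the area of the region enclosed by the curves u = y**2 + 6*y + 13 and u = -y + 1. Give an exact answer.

1/6

Both boundary curves give u as a function of y, so integrate with respect to y. Setting them equal: y**2 + 7*y + 12 = 0, i.e. (y + 3)*(y + 4) = 0, so they meet at y = -4, -3.
For y in [-4, -3], u = y**2 + 6*y + 13 is on the left; area = ∫[-4,-3] (-(y**2 + 7*y + 12)) dy = 1/6.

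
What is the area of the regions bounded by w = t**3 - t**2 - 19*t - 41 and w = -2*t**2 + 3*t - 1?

Set the curves equal: t**3 - t**2 - 19*t - 41 = -2*t**2 + 3*t - 1, so t**3 + t**2 - 22*t - 40 = 0, which factors as (t - 5)*(t + 2)*(t + 4) = 0. The curves meet at t = -4, -2, 5.
On [-4, -2], w = t**3 - t**2 - 19*t - 41 is on top; that piece has area ∫[-4,-2] (t**3 + t**2 - 22*t - 40) dt = 32/3.
On [-2, 5], w = -2*t**2 + 3*t - 1 is on top; that piece has area ∫[-2,5] (-(t**3 + t**2 - 22*t - 40)) dt = 3773/12.
Total enclosed area = 32/3 + 3773/12 = 3901/12.

3901/12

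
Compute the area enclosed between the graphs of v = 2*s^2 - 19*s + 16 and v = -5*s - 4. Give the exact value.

Set the curves equal: 2*s^2 - 19*s + 16 = -5*s - 4, so 2*s^2 - 14*s + 20 = 0, which factors as 2*(s - 5)*(s - 2) = 0. The curves meet at s = 2, 5.
On [2, 5], v = -5*s - 4 is on top; that piece has area ∫[2,5] (-(2*s^2 - 14*s + 20)) ds = 9.

9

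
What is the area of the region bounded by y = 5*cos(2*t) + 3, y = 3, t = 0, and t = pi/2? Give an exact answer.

5

The difference (5*cos(2*t) + 3) - (3) = 5*cos(2*t) changes sign at t = pi/4 inside [0, pi/2], so split the integral there.
∫[0,pi/4] (5*cos(2*t)) dt = 5/2.
∫[pi/4,pi/2] (5*cos(2*t)) dt = -5/2; the area of that piece is 5/2.
Total area = 5/2 + 5/2 = 5.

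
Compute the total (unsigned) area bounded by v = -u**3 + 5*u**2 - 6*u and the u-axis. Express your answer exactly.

The curve meets the u-axis where -u**3 + 5*u**2 - 6*u = 0, i.e. -u*(u - 3)*(u - 2) = 0, at u = 0, 2, 3.
On [0, 2] the curve lies below the axis; ∫[0,2] (-u**3 + 5*u**2 - 6*u) du = -8/3, giving area 8/3.
On [2, 3] the curve lies above the axis; ∫[2,3] (-u**3 + 5*u**2 - 6*u) du = 5/12, giving area 5/12.
Total area = 8/3 + 5/12 = 37/12.

37/12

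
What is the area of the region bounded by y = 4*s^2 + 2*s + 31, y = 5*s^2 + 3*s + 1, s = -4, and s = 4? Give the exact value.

592/3

On [-4, 4], (4*s^2 + 2*s + 31) - (5*s^2 + 3*s + 1) = -s^2 - s + 30 is ≥ 0 throughout, so the area is a single integral of |-s^2 - s + 30|.
∫[-4,4] (-s^2 - s + 30) ds = 592/3.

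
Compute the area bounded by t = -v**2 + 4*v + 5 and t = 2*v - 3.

Both boundary curves give t as a function of v, so integrate with respect to v. Setting them equal: -v**2 + 2*v + 8 = 0, i.e. -(v - 4)*(v + 2) = 0, so they meet at v = -2, 4.
For v in [-2, 4], t = -v**2 + 4*v + 5 is on the right; area = ∫[-2,4] (-v**2 + 2*v + 8) dv = 36.

36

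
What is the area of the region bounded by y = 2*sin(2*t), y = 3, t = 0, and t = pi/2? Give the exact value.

On [0, pi/2], (2*sin(2*t)) - (3) = 2*sin(2*t) - 3 is ≤ 0 throughout, so the area is a single integral of |2*sin(2*t) - 3|.
∫[0,pi/2] (2*sin(2*t) - 3) dt = 2 - 3*pi/2; the area of that piece is -2 + 3*pi/2.

-2 + 3*pi/2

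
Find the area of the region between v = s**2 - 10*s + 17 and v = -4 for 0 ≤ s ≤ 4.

The difference (s**2 - 10*s + 17) - (-4) = s**2 - 10*s + 21 changes sign at s = 3 inside [0, 4], so split the integral there.
∫[0,3] (s**2 - 10*s + 21) ds = 27.
∫[3,4] (s**2 - 10*s + 21) ds = -5/3; the area of that piece is 5/3.
Total area = 27 + 5/3 = 86/3.

86/3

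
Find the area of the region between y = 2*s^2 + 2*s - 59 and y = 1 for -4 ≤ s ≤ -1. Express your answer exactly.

153

On [-4, -1], (2*s^2 + 2*s - 59) - (1) = 2*s^2 + 2*s - 60 is ≤ 0 throughout, so the area is a single integral of |2*s^2 + 2*s - 60|.
∫[-4,-1] (2*s^2 + 2*s - 60) ds = -153; the area of that piece is 153.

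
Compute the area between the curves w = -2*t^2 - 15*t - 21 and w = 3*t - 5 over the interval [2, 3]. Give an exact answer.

221/3

On [2, 3], (-2*t^2 - 15*t - 21) - (3*t - 5) = -2*t^2 - 18*t - 16 is ≤ 0 throughout, so the area is a single integral of |-2*t^2 - 18*t - 16|.
∫[2,3] (-2*t^2 - 18*t - 16) dt = -221/3; the area of that piece is 221/3.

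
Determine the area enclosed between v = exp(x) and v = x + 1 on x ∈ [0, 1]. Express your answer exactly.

-5/2 + exp(1)

On [0, 1], (exp(x)) - (x + 1) = -x + exp(x) - 1 is ≥ 0 throughout, so the area is a single integral of |-x + exp(x) - 1|.
∫[0,1] (-x + exp(x) - 1) dx = -5/2 + exp(1).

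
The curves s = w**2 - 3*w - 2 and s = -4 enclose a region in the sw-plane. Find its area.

Both boundary curves give s as a function of w, so integrate with respect to w. Setting them equal: w**2 - 3*w + 2 = 0, i.e. (w - 2)*(w - 1) = 0, so they meet at w = 1, 2.
For w in [1, 2], s = w**2 - 3*w - 2 is on the left; area = ∫[1,2] (-(w**2 - 3*w + 2)) dw = 1/6.

1/6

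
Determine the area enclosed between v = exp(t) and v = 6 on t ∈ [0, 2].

-23 + exp(2) + 12*log(6)

The difference (exp(t)) - (6) = exp(t) - 6 changes sign at t = log(6) inside [0, 2], so split the integral there.
∫[0,log(6)] (exp(t) - 6) dt = 5 - log(46656); the area of that piece is -5 + log(46656).
∫[log(6),2] (exp(t) - 6) dt = -18 + exp(2) + 6*log(6).
Total area = (-5 + log(46656)) + (-18 + exp(2) + 6*log(6)) = -23 + exp(2) + 12*log(6).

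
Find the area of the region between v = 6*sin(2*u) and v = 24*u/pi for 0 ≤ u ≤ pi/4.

3 - 3*pi/4

On [0, pi/4], (6*sin(2*u)) - (24*u/pi) = -24*u/pi + 6*sin(2*u) is ≥ 0 throughout, so the area is a single integral of |-24*u/pi + 6*sin(2*u)|.
∫[0,pi/4] (-24*u/pi + 6*sin(2*u)) du = 3 - 3*pi/4.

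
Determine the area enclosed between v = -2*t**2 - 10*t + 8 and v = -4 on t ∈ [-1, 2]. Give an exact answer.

The difference (-2*t**2 - 10*t + 8) - (-4) = -2*t**2 - 10*t + 12 changes sign at t = 1 inside [-1, 2], so split the integral there.
∫[-1,1] (-2*t**2 - 10*t + 12) dt = 68/3.
∫[1,2] (-2*t**2 - 10*t + 12) dt = -23/3; the area of that piece is 23/3.
Total area = 68/3 + 23/3 = 91/3.

91/3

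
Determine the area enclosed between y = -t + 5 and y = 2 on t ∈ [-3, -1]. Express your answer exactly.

On [-3, -1], (-t + 5) - (2) = -t + 3 is ≥ 0 throughout, so the area is a single integral of |-t + 3|.
∫[-3,-1] (-t + 3) dt = 10.

10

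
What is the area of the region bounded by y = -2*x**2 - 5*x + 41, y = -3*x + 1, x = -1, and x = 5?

The difference (-2*x**2 - 5*x + 41) - (-3*x + 1) = -2*x**2 - 2*x + 40 changes sign at x = 4 inside [-1, 5], so split the integral there.
∫[-1,4] (-2*x**2 - 2*x + 40) dx = 425/3.
∫[4,5] (-2*x**2 - 2*x + 40) dx = -29/3; the area of that piece is 29/3.
Total area = 425/3 + 29/3 = 454/3.

454/3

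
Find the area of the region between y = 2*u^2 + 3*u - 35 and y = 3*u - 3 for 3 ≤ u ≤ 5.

16

The difference (2*u^2 + 3*u - 35) - (3*u - 3) = 2*u^2 - 32 changes sign at u = 4 inside [3, 5], so split the integral there.
∫[3,4] (2*u^2 - 32) du = -22/3; the area of that piece is 22/3.
∫[4,5] (2*u^2 - 32) du = 26/3.
Total area = 22/3 + 26/3 = 16.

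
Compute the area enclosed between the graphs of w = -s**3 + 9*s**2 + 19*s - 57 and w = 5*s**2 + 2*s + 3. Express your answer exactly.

3901/12

Set the curves equal: -s**3 + 9*s**2 + 19*s - 57 = 5*s**2 + 2*s + 3, so -s**3 + 4*s**2 + 17*s - 60 = 0, which factors as -(s - 5)*(s - 3)*(s + 4) = 0. The curves meet at s = -4, 3, 5.
On [-4, 3], w = 5*s**2 + 2*s + 3 is on top; that piece has area ∫[-4,3] (-(-s**3 + 4*s**2 + 17*s - 60)) ds = 3773/12.
On [3, 5], w = -s**3 + 9*s**2 + 19*s - 57 is on top; that piece has area ∫[3,5] (-s**3 + 4*s**2 + 17*s - 60) ds = 32/3.
Total enclosed area = 3773/12 + 32/3 = 3901/12.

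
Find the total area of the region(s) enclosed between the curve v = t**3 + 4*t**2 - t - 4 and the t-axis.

The curve meets the t-axis where t**3 + 4*t**2 - t - 4 = 0, i.e. (t - 1)*(t + 1)*(t + 4) = 0, at t = -4, -1, 1.
On [-4, -1] the curve lies above the axis; ∫[-4,-1] (t**3 + 4*t**2 - t - 4) dt = 63/4, giving area 63/4.
On [-1, 1] the curve lies below the axis; ∫[-1,1] (t**3 + 4*t**2 - t - 4) dt = -16/3, giving area 16/3.
Total area = 63/4 + 16/3 = 253/12.

253/12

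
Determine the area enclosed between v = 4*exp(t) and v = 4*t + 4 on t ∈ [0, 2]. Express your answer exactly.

On [0, 2], (4*exp(t)) - (4*t + 4) = -4*t + 4*exp(t) - 4 is ≥ 0 throughout, so the area is a single integral of |-4*t + 4*exp(t) - 4|.
∫[0,2] (-4*t + 4*exp(t) - 4) dt = -20 + 4*exp(2).

-20 + 4*exp(2)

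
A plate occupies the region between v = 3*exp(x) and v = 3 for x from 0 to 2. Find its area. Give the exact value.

-9 + 3*exp(2)

On [0, 2], (3*exp(x)) - (3) = 3*exp(x) - 3 is ≥ 0 throughout, so the area is a single integral of |3*exp(x) - 3|.
∫[0,2] (3*exp(x) - 3) dx = -9 + 3*exp(2).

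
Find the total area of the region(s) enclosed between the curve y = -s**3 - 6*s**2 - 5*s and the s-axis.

131/4

The curve meets the s-axis where -s**3 - 6*s**2 - 5*s = 0, i.e. -s*(s + 1)*(s + 5) = 0, at s = -5, -1, 0.
On [-5, -1] the curve lies below the axis; ∫[-5,-1] (-s**3 - 6*s**2 - 5*s) ds = -32, giving area 32.
On [-1, 0] the curve lies above the axis; ∫[-1,0] (-s**3 - 6*s**2 - 5*s) ds = 3/4, giving area 3/4.
Total area = 32 + 3/4 = 131/4.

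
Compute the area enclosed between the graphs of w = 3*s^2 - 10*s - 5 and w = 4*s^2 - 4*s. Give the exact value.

32/3

Set the curves equal: 3*s^2 - 10*s - 5 = 4*s^2 - 4*s, so -s^2 - 6*s - 5 = 0, which factors as -(s + 1)*(s + 5) = 0. The curves meet at s = -5, -1.
On [-5, -1], w = 3*s^2 - 10*s - 5 is on top; that piece has area ∫[-5,-1] (-s^2 - 6*s - 5) ds = 32/3.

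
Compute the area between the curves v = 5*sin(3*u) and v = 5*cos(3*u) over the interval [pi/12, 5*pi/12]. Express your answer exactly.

10*sqrt(2)/3

On [pi/12, 5*pi/12], (5*sin(3*u)) - (5*cos(3*u)) = 5*sin(3*u) - 5*cos(3*u) is ≥ 0 throughout, so the area is a single integral of |5*sin(3*u) - 5*cos(3*u)|.
∫[pi/12,5*pi/12] (5*sin(3*u) - 5*cos(3*u)) du = 10*sqrt(2)/3.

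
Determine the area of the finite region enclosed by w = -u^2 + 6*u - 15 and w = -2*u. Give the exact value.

Set the curves equal: -u^2 + 6*u - 15 = -2*u, so -u^2 + 8*u - 15 = 0, which factors as -(u - 5)*(u - 3) = 0. The curves meet at u = 3, 5.
On [3, 5], w = -u^2 + 6*u - 15 is on top; that piece has area ∫[3,5] (-u^2 + 8*u - 15) du = 4/3.

4/3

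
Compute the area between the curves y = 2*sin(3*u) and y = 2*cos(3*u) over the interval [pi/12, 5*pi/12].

On [pi/12, 5*pi/12], (2*sin(3*u)) - (2*cos(3*u)) = 2*sin(3*u) - 2*cos(3*u) is ≥ 0 throughout, so the area is a single integral of |2*sin(3*u) - 2*cos(3*u)|.
∫[pi/12,5*pi/12] (2*sin(3*u) - 2*cos(3*u)) du = 4*sqrt(2)/3.

4*sqrt(2)/3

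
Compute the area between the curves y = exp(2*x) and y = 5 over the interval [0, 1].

The difference (exp(2*x)) - (5) = exp(2*x) - 5 changes sign at x = log(5)/2 inside [0, 1], so split the integral there.
∫[0,log(5)/2] (exp(2*x) - 5) dx = 2 - 5*log(5)/2; the area of that piece is -2 + 5*log(5)/2.
∫[log(5)/2,1] (exp(2*x) - 5) dx = -15/2 + exp(2)/2 + 5*log(5)/2.
Total area = (-2 + 5*log(5)/2) + (-15/2 + exp(2)/2 + 5*log(5)/2) = -19/2 + exp(2)/2 + 5*log(5).

-19/2 + exp(2)/2 + 5*log(5)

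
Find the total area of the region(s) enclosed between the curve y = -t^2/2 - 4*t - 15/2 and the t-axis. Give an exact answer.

The curve meets the t-axis where -t^2/2 - 4*t - 15/2 = 0, i.e. -(t + 3)*(t + 5)/2 = 0, at t = -5, -3.
On [-5, -3] the curve lies above the axis; ∫[-5,-3] (-t^2/2 - 4*t - 15/2) dt = 2/3, giving area 2/3.

2/3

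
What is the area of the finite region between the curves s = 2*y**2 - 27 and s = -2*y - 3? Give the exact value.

343/3

Both boundary curves give s as a function of y, so integrate with respect to y. Setting them equal: 2*y**2 + 2*y - 24 = 0, i.e. 2*(y - 3)*(y + 4) = 0, so they meet at y = -4, 3.
For y in [-4, 3], s = 2*y**2 - 27 is on the left; area = ∫[-4,3] (-(2*y**2 + 2*y - 24)) dy = 343/3.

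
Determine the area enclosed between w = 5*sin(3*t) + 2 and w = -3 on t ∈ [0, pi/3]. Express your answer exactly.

On [0, pi/3], (5*sin(3*t) + 2) - (-3) = 5*sin(3*t) + 5 is ≥ 0 throughout, so the area is a single integral of |5*sin(3*t) + 5|.
∫[0,pi/3] (5*sin(3*t) + 5) dt = 10/3 + 5*pi/3.

10/3 + 5*pi/3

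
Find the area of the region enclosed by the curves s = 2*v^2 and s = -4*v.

Both boundary curves give s as a function of v, so integrate with respect to v. Setting them equal: 2*v^2 + 4*v = 0, i.e. 2*v*(v + 2) = 0, so they meet at v = -2, 0.
For v in [-2, 0], s = 2*v^2 is on the left; area = ∫[-2,0] (-(2*v^2 + 4*v)) dv = 8/3.

8/3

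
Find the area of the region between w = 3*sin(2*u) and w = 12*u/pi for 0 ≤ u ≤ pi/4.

3/2 - 3*pi/8

On [0, pi/4], (3*sin(2*u)) - (12*u/pi) = -12*u/pi + 3*sin(2*u) is ≥ 0 throughout, so the area is a single integral of |-12*u/pi + 3*sin(2*u)|.
∫[0,pi/4] (-12*u/pi + 3*sin(2*u)) du = 3/2 - 3*pi/8.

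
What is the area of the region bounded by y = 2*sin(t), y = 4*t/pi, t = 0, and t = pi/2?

On [0, pi/2], (2*sin(t)) - (4*t/pi) = -4*t/pi + 2*sin(t) is ≥ 0 throughout, so the area is a single integral of |-4*t/pi + 2*sin(t)|.
∫[0,pi/2] (-4*t/pi + 2*sin(t)) dt = 2 - pi/2.

2 - pi/2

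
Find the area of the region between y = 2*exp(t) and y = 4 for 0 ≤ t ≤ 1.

-10 + 2*exp(1) + 8*log(2)

The difference (2*exp(t)) - (4) = 2*exp(t) - 4 changes sign at t = log(2) inside [0, 1], so split the integral there.
∫[0,log(2)] (2*exp(t) - 4) dt = 2 - log(16); the area of that piece is -2 + log(16).
∫[log(2),1] (2*exp(t) - 4) dt = -8 + 4*log(2) + 2*exp(1).
Total area = (-2 + log(16)) + (-8 + 4*log(2) + 2*exp(1)) = -10 + 2*exp(1) + 8*log(2).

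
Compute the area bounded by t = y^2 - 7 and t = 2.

Both boundary curves give t as a function of y, so integrate with respect to y. Setting them equal: y^2 - 9 = 0, i.e. (y - 3)*(y + 3) = 0, so they meet at y = -3, 3.
For y in [-3, 3], t = y^2 - 7 is on the left; area = ∫[-3,3] (-(y^2 - 9)) dy = 36.

36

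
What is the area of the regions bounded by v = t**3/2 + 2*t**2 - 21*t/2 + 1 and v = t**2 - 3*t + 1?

Set the curves equal: t**3/2 + 2*t**2 - 21*t/2 + 1 = t**2 - 3*t + 1, so t**3/2 + t**2 - 15*t/2 = 0, which factors as t*(t - 3)*(t + 5)/2 = 0. The curves meet at t = -5, 0, 3.
On [-5, 0], v = t**3/2 + 2*t**2 - 21*t/2 + 1 is on top; that piece has area ∫[-5,0] (t**3/2 + t**2 - 15*t/2) dt = 1375/24.
On [0, 3], v = t**2 - 3*t + 1 is on top; that piece has area ∫[0,3] (-(t**3/2 + t**2 - 15*t/2)) dt = 117/8.
Total enclosed area = 1375/24 + 117/8 = 863/12.

863/12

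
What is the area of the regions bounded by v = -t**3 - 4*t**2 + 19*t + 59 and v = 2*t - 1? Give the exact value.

Set the curves equal: -t**3 - 4*t**2 + 19*t + 59 = 2*t - 1, so -t**3 - 4*t**2 + 17*t + 60 = 0, which factors as -(t - 4)*(t + 3)*(t + 5) = 0. The curves meet at t = -5, -3, 4.
On [-5, -3], v = 2*t - 1 is on top; that piece has area ∫[-5,-3] (-(-t**3 - 4*t**2 + 17*t + 60)) dt = 32/3.
On [-3, 4], v = -t**3 - 4*t**2 + 19*t + 59 is on top; that piece has area ∫[-3,4] (-t**3 - 4*t**2 + 17*t + 60) dt = 3773/12.
Total enclosed area = 32/3 + 3773/12 = 3901/12.

3901/12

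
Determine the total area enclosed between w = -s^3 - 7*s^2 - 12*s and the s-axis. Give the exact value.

71/6

The curve meets the s-axis where -s^3 - 7*s^2 - 12*s = 0, i.e. -s*(s + 3)*(s + 4) = 0, at s = -4, -3, 0.
On [-4, -3] the curve lies below the axis; ∫[-4,-3] (-s^3 - 7*s^2 - 12*s) ds = -7/12, giving area 7/12.
On [-3, 0] the curve lies above the axis; ∫[-3,0] (-s^3 - 7*s^2 - 12*s) ds = 45/4, giving area 45/4.
Total area = 7/12 + 45/4 = 71/6.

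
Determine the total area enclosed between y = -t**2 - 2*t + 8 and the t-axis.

The curve meets the t-axis where -t**2 - 2*t + 8 = 0, i.e. -(t - 2)*(t + 4) = 0, at t = -4, 2.
On [-4, 2] the curve lies above the axis; ∫[-4,2] (-t**2 - 2*t + 8) dt = 36, giving area 36.

36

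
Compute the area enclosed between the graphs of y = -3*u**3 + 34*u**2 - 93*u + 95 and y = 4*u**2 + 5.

37/4

Set the curves equal: -3*u**3 + 34*u**2 - 93*u + 95 = 4*u**2 + 5, so -3*u**3 + 30*u**2 - 93*u + 90 = 0, which factors as -3*(u - 5)*(u - 3)*(u - 2) = 0. The curves meet at u = 2, 3, 5.
On [2, 3], y = 4*u**2 + 5 is on top; that piece has area ∫[2,3] (-(-3*u**3 + 30*u**2 - 93*u + 90)) du = 5/4.
On [3, 5], y = -3*u**3 + 34*u**2 - 93*u + 95 is on top; that piece has area ∫[3,5] (-3*u**3 + 30*u**2 - 93*u + 90) du = 8.
Total enclosed area = 5/4 + 8 = 37/4.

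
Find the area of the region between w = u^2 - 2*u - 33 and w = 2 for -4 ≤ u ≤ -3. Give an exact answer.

On [-4, -3], (u^2 - 2*u - 33) - (2) = u^2 - 2*u - 35 is ≤ 0 throughout, so the area is a single integral of |u^2 - 2*u - 35|.
∫[-4,-3] (u^2 - 2*u - 35) du = -47/3; the area of that piece is 47/3.

47/3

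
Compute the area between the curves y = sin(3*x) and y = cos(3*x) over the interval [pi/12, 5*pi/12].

On [pi/12, 5*pi/12], (sin(3*x)) - (cos(3*x)) = sin(3*x) - cos(3*x) is ≥ 0 throughout, so the area is a single integral of |sin(3*x) - cos(3*x)|.
∫[pi/12,5*pi/12] (sin(3*x) - cos(3*x)) dx = 2*sqrt(2)/3.

2*sqrt(2)/3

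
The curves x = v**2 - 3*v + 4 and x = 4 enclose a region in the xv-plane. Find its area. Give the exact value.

9/2

Both boundary curves give x as a function of v, so integrate with respect to v. Setting them equal: v**2 - 3*v = 0, i.e. v*(v - 3) = 0, so they meet at v = 0, 3.
For v in [0, 3], x = v**2 - 3*v + 4 is on the left; area = ∫[0,3] (-(v**2 - 3*v)) dv = 9/2.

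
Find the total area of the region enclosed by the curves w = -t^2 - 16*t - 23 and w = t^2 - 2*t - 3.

9

Set the curves equal: -t^2 - 16*t - 23 = t^2 - 2*t - 3, so -2*t^2 - 14*t - 20 = 0, which factors as -2*(t + 2)*(t + 5) = 0. The curves meet at t = -5, -2.
On [-5, -2], w = -t^2 - 16*t - 23 is on top; that piece has area ∫[-5,-2] (-2*t^2 - 14*t - 20) dt = 9.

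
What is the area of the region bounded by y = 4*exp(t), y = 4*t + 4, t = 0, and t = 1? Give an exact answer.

-10 + 4*exp(1)

On [0, 1], (4*exp(t)) - (4*t + 4) = -4*t + 4*exp(t) - 4 is ≥ 0 throughout, so the area is a single integral of |-4*t + 4*exp(t) - 4|.
∫[0,1] (-4*t + 4*exp(t) - 4) dt = -10 + 4*exp(1).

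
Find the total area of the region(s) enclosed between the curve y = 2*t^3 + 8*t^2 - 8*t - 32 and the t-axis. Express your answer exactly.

The curve meets the t-axis where 2*t^3 + 8*t^2 - 8*t - 32 = 0, i.e. 2*(t - 2)*(t + 2)*(t + 4) = 0, at t = -4, -2, 2.
On [-4, -2] the curve lies above the axis; ∫[-4,-2] (2*t^3 + 8*t^2 - 8*t - 32) dt = 40/3, giving area 40/3.
On [-2, 2] the curve lies below the axis; ∫[-2,2] (2*t^3 + 8*t^2 - 8*t - 32) dt = -256/3, giving area 256/3.
Total area = 40/3 + 256/3 = 296/3.

296/3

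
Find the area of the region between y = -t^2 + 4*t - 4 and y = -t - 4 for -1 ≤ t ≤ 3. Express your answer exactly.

49/3

The difference (-t^2 + 4*t - 4) - (-t - 4) = -t^2 + 5*t changes sign at t = 0 inside [-1, 3], so split the integral there.
∫[-1,0] (-t^2 + 5*t) dt = -17/6; the area of that piece is 17/6.
∫[0,3] (-t^2 + 5*t) dt = 27/2.
Total area = 17/6 + 27/2 = 49/3.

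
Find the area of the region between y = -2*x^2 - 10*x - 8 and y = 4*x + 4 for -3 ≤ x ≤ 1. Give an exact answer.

40

The difference (-2*x^2 - 10*x - 8) - (4*x + 4) = -2*x^2 - 14*x - 12 changes sign at x = -1 inside [-3, 1], so split the integral there.
∫[-3,-1] (-2*x^2 - 14*x - 12) dx = 44/3.
∫[-1,1] (-2*x^2 - 14*x - 12) dx = -76/3; the area of that piece is 76/3.
Total area = 44/3 + 76/3 = 40.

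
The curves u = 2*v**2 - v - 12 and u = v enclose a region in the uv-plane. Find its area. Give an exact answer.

Both boundary curves give u as a function of v, so integrate with respect to v. Setting them equal: 2*v**2 - 2*v - 12 = 0, i.e. 2*(v - 3)*(v + 2) = 0, so they meet at v = -2, 3.
For v in [-2, 3], u = 2*v**2 - v - 12 is on the left; area = ∫[-2,3] (-(2*v**2 - 2*v - 12)) dv = 125/3.

125/3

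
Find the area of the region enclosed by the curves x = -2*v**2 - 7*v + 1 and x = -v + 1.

Both boundary curves give x as a function of v, so integrate with respect to v. Setting them equal: -2*v**2 - 6*v = 0, i.e. -2*v*(v + 3) = 0, so they meet at v = -3, 0.
For v in [-3, 0], x = -2*v**2 - 7*v + 1 is on the right; area = ∫[-3,0] (-2*v**2 - 6*v) dv = 9.

9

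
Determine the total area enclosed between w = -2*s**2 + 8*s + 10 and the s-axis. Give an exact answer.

The curve meets the s-axis where -2*s**2 + 8*s + 10 = 0, i.e. -2*(s - 5)*(s + 1) = 0, at s = -1, 5.
On [-1, 5] the curve lies above the axis; ∫[-1,5] (-2*s**2 + 8*s + 10) ds = 72, giving area 72.

72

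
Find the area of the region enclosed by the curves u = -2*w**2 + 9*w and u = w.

64/3

Both boundary curves give u as a function of w, so integrate with respect to w. Setting them equal: -2*w**2 + 8*w = 0, i.e. -2*w*(w - 4) = 0, so they meet at w = 0, 4.
For w in [0, 4], u = -2*w**2 + 9*w is on the right; area = ∫[0,4] (-2*w**2 + 8*w) dw = 64/3.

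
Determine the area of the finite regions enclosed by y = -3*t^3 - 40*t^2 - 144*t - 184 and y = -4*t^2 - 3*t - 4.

3/2

Set the curves equal: -3*t^3 - 40*t^2 - 144*t - 184 = -4*t^2 - 3*t - 4, so -3*t^3 - 36*t^2 - 141*t - 180 = 0, which factors as -3*(t + 3)*(t + 4)*(t + 5) = 0. The curves meet at t = -5, -4, -3.
On [-5, -4], y = -4*t^2 - 3*t - 4 is on top; that piece has area ∫[-5,-4] (-(-3*t^3 - 36*t^2 - 141*t - 180)) dt = 3/4.
On [-4, -3], y = -3*t^3 - 40*t^2 - 144*t - 184 is on top; that piece has area ∫[-4,-3] (-3*t^3 - 36*t^2 - 141*t - 180) dt = 3/4.
Total enclosed area = 3/4 + 3/4 = 3/2.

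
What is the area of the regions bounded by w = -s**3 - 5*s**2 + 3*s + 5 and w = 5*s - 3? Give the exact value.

Set the curves equal: -s**3 - 5*s**2 + 3*s + 5 = 5*s - 3, so -s**3 - 5*s**2 - 2*s + 8 = 0, which factors as -(s - 1)*(s + 2)*(s + 4) = 0. The curves meet at s = -4, -2, 1.
On [-4, -2], w = 5*s - 3 is on top; that piece has area ∫[-4,-2] (-(-s**3 - 5*s**2 - 2*s + 8)) ds = 16/3.
On [-2, 1], w = -s**3 - 5*s**2 + 3*s + 5 is on top; that piece has area ∫[-2,1] (-s**3 - 5*s**2 - 2*s + 8) ds = 63/4.
Total enclosed area = 16/3 + 63/4 = 253/12.

253/12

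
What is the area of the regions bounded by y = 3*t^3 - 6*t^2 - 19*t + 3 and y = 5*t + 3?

148

Set the curves equal: 3*t^3 - 6*t^2 - 19*t + 3 = 5*t + 3, so 3*t^3 - 6*t^2 - 24*t = 0, which factors as 3*t*(t - 4)*(t + 2) = 0. The curves meet at t = -2, 0, 4.
On [-2, 0], y = 3*t^3 - 6*t^2 - 19*t + 3 is on top; that piece has area ∫[-2,0] (3*t^3 - 6*t^2 - 24*t) dt = 20.
On [0, 4], y = 5*t + 3 is on top; that piece has area ∫[0,4] (-(3*t^3 - 6*t^2 - 24*t)) dt = 128.
Total enclosed area = 20 + 128 = 148.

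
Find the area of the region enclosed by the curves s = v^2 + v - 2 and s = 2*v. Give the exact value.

9/2

Both boundary curves give s as a function of v, so integrate with respect to v. Setting them equal: v^2 - v - 2 = 0, i.e. (v - 2)*(v + 1) = 0, so they meet at v = -1, 2.
For v in [-1, 2], s = v^2 + v - 2 is on the left; area = ∫[-1,2] (-(v^2 - v - 2)) dv = 9/2.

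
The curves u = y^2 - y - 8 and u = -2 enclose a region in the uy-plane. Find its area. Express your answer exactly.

Both boundary curves give u as a function of y, so integrate with respect to y. Setting them equal: y^2 - y - 6 = 0, i.e. (y - 3)*(y + 2) = 0, so they meet at y = -2, 3.
For y in [-2, 3], u = y^2 - y - 8 is on the left; area = ∫[-2,3] (-(y^2 - y - 6)) dy = 125/6.

125/6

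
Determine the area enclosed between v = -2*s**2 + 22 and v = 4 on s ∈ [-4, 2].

220/3

The difference (-2*s**2 + 22) - (4) = -2*s**2 + 18 changes sign at s = -3 inside [-4, 2], so split the integral there.
∫[-4,-3] (-2*s**2 + 18) ds = -20/3; the area of that piece is 20/3.
∫[-3,2] (-2*s**2 + 18) ds = 200/3.
Total area = 20/3 + 200/3 = 220/3.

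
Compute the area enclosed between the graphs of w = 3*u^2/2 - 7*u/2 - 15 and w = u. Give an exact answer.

343/4

Set the curves equal: 3*u^2/2 - 7*u/2 - 15 = u, so 3*u^2/2 - 9*u/2 - 15 = 0, which factors as 3*(u - 5)*(u + 2)/2 = 0. The curves meet at u = -2, 5.
On [-2, 5], w = u is on top; that piece has area ∫[-2,5] (-(3*u^2/2 - 9*u/2 - 15)) du = 343/4.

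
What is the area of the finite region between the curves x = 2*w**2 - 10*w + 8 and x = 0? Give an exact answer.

Both boundary curves give x as a function of w, so integrate with respect to w. Setting them equal: 2*w**2 - 10*w + 8 = 0, i.e. 2*(w - 4)*(w - 1) = 0, so they meet at w = 1, 4.
For w in [1, 4], x = 2*w**2 - 10*w + 8 is on the left; area = ∫[1,4] (-(2*w**2 - 10*w + 8)) dw = 9.

9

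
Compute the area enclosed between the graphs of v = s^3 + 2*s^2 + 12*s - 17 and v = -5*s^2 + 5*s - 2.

Set the curves equal: s^3 + 2*s^2 + 12*s - 17 = -5*s^2 + 5*s - 2, so s^3 + 7*s^2 + 7*s - 15 = 0, which factors as (s - 1)*(s + 3)*(s + 5) = 0. The curves meet at s = -5, -3, 1.
On [-5, -3], v = s^3 + 2*s^2 + 12*s - 17 is on top; that piece has area ∫[-5,-3] (s^3 + 7*s^2 + 7*s - 15) ds = 20/3.
On [-3, 1], v = -5*s^2 + 5*s - 2 is on top; that piece has area ∫[-3,1] (-(s^3 + 7*s^2 + 7*s - 15)) ds = 128/3.
Total enclosed area = 20/3 + 128/3 = 148/3.

148/3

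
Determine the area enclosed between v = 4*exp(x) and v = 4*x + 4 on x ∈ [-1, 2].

On [-1, 2], (4*exp(x)) - (4*x + 4) = -4*x + 4*exp(x) - 4 is ≥ 0 throughout, so the area is a single integral of |-4*x + 4*exp(x) - 4|.
∫[-1,2] (-4*x + 4*exp(x) - 4) dx = -18 - 4*exp(-1) + 4*exp(2).

-18 - 4*exp(-1) + 4*exp(2)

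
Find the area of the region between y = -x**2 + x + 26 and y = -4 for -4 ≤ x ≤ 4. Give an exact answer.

On [-4, 4], (-x**2 + x + 26) - (-4) = -x**2 + x + 30 is ≥ 0 throughout, so the area is a single integral of |-x**2 + x + 30|.
∫[-4,4] (-x**2 + x + 30) dx = 592/3.

592/3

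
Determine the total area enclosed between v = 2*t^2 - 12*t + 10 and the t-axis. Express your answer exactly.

The curve meets the t-axis where 2*t^2 - 12*t + 10 = 0, i.e. 2*(t - 5)*(t - 1) = 0, at t = 1, 5.
On [1, 5] the curve lies below the axis; ∫[1,5] (2*t^2 - 12*t + 10) dt = -64/3, giving area 64/3.

64/3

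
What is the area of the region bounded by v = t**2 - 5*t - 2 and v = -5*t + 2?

32/3

Set the curves equal: t**2 - 5*t - 2 = -5*t + 2, so t**2 - 4 = 0, which factors as (t - 2)*(t + 2) = 0. The curves meet at t = -2, 2.
On [-2, 2], v = -5*t + 2 is on top; that piece has area ∫[-2,2] (-(t**2 - 4)) dt = 32/3.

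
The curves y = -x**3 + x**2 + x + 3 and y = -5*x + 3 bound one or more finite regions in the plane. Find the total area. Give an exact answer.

Set the curves equal: -x**3 + x**2 + x + 3 = -5*x + 3, so -x**3 + x**2 + 6*x = 0, which factors as -x*(x - 3)*(x + 2) = 0. The curves meet at x = -2, 0, 3.
On [-2, 0], y = -5*x + 3 is on top; that piece has area ∫[-2,0] (-(-x**3 + x**2 + 6*x)) dx = 16/3.
On [0, 3], y = -x**3 + x**2 + x + 3 is on top; that piece has area ∫[0,3] (-x**3 + x**2 + 6*x) dx = 63/4.
Total enclosed area = 16/3 + 63/4 = 253/12.

253/12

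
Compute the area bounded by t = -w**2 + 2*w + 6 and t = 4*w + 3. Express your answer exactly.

32/3

Both boundary curves give t as a function of w, so integrate with respect to w. Setting them equal: -w**2 - 2*w + 3 = 0, i.e. -(w - 1)*(w + 3) = 0, so they meet at w = -3, 1.
For w in [-3, 1], t = -w**2 + 2*w + 6 is on the right; area = ∫[-3,1] (-w**2 - 2*w + 3) dw = 32/3.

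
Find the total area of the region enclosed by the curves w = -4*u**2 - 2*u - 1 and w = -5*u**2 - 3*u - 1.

Set the curves equal: -4*u**2 - 2*u - 1 = -5*u**2 - 3*u - 1, so u**2 + u = 0, which factors as u*(u + 1) = 0. The curves meet at u = -1, 0.
On [-1, 0], w = -5*u**2 - 3*u - 1 is on top; that piece has area ∫[-1,0] (-(u**2 + u)) du = 1/6.

1/6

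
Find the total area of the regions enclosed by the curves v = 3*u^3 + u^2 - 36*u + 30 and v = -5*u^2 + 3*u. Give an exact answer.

1741/4

Set the curves equal: 3*u^3 + u^2 - 36*u + 30 = -5*u^2 + 3*u, so 3*u^3 + 6*u^2 - 39*u + 30 = 0, which factors as 3*(u - 2)*(u - 1)*(u + 5) = 0. The curves meet at u = -5, 1, 2.
On [-5, 1], v = 3*u^3 + u^2 - 36*u + 30 is on top; that piece has area ∫[-5,1] (3*u^3 + 6*u^2 - 39*u + 30) du = 432.
On [1, 2], v = -5*u^2 + 3*u is on top; that piece has area ∫[1,2] (-(3*u^3 + 6*u^2 - 39*u + 30)) du = 13/4.
Total enclosed area = 432 + 13/4 = 1741/4.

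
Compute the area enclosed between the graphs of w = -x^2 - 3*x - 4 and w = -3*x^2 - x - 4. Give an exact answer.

1/3

Set the curves equal: -x^2 - 3*x - 4 = -3*x^2 - x - 4, so 2*x^2 - 2*x = 0, which factors as 2*x*(x - 1) = 0. The curves meet at x = 0, 1.
On [0, 1], w = -3*x^2 - x - 4 is on top; that piece has area ∫[0,1] (-(2*x^2 - 2*x)) dx = 1/3.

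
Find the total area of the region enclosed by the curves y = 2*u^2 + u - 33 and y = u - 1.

Set the curves equal: 2*u^2 + u - 33 = u - 1, so 2*u^2 - 32 = 0, which factors as 2*(u - 4)*(u + 4) = 0. The curves meet at u = -4, 4.
On [-4, 4], y = u - 1 is on top; that piece has area ∫[-4,4] (-(2*u^2 - 32)) du = 512/3.

512/3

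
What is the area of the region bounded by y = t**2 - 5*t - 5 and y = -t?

36

Set the curves equal: t**2 - 5*t - 5 = -t, so t**2 - 4*t - 5 = 0, which factors as (t - 5)*(t + 1) = 0. The curves meet at t = -1, 5.
On [-1, 5], y = -t is on top; that piece has area ∫[-1,5] (-(t**2 - 4*t - 5)) dt = 36.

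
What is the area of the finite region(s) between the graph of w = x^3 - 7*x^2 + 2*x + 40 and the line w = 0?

The curve meets the x-axis where x^3 - 7*x^2 + 2*x + 40 = 0, i.e. (x - 5)*(x - 4)*(x + 2) = 0, at x = -2, 4, 5.
On [-2, 4] the curve lies above the axis; ∫[-2,4] (x^3 - 7*x^2 + 2*x + 40) dx = 144, giving area 144.
On [4, 5] the curve lies below the axis; ∫[4,5] (x^3 - 7*x^2 + 2*x + 40) dx = -13/12, giving area 13/12.
Total area = 144 + 13/12 = 1741/12.

1741/12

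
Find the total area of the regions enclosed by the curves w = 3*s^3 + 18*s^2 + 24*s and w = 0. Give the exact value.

Set the curves equal: 3*s^3 + 18*s^2 + 24*s = 0, so 3*s^3 + 18*s^2 + 24*s = 0, which factors as 3*s*(s + 2)*(s + 4) = 0. The curves meet at s = -4, -2, 0.
On [-4, -2], w = 3*s^3 + 18*s^2 + 24*s is on top; that piece has area ∫[-4,-2] (3*s^3 + 18*s^2 + 24*s) ds = 12.
On [-2, 0], w = 0 is on top; that piece has area ∫[-2,0] (-(3*s^3 + 18*s^2 + 24*s)) ds = 12.
Total enclosed area = 12 + 12 = 24.

24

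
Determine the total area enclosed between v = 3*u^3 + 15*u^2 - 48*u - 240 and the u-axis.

The curve meets the u-axis where 3*u^3 + 15*u^2 - 48*u - 240 = 0, i.e. 3*(u - 4)*(u + 4)*(u + 5) = 0, at u = -5, -4, 4.
On [-5, -4] the curve lies above the axis; ∫[-5,-4] (3*u^3 + 15*u^2 - 48*u - 240) du = 17/4, giving area 17/4.
On [-4, 4] the curve lies below the axis; ∫[-4,4] (3*u^3 + 15*u^2 - 48*u - 240) du = -1280, giving area 1280.
Total area = 17/4 + 1280 = 5137/4.

5137/4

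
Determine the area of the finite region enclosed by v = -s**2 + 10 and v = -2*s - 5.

256/3

Set the curves equal: -s**2 + 10 = -2*s - 5, so -s**2 + 2*s + 15 = 0, which factors as -(s - 5)*(s + 3) = 0. The curves meet at s = -3, 5.
On [-3, 5], v = -s**2 + 10 is on top; that piece has area ∫[-3,5] (-s**2 + 2*s + 15) ds = 256/3.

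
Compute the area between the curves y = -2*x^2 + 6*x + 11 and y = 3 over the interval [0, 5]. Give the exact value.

The difference (-2*x^2 + 6*x + 11) - (3) = -2*x^2 + 6*x + 8 changes sign at x = 4 inside [0, 5], so split the integral there.
∫[0,4] (-2*x^2 + 6*x + 8) dx = 112/3.
∫[4,5] (-2*x^2 + 6*x + 8) dx = -17/3; the area of that piece is 17/3.
Total area = 112/3 + 17/3 = 43.

43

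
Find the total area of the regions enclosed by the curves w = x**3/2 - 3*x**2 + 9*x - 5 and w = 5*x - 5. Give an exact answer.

4

Set the curves equal: x**3/2 - 3*x**2 + 9*x - 5 = 5*x - 5, so x**3/2 - 3*x**2 + 4*x = 0, which factors as x*(x - 4)*(x - 2)/2 = 0. The curves meet at x = 0, 2, 4.
On [0, 2], w = x**3/2 - 3*x**2 + 9*x - 5 is on top; that piece has area ∫[0,2] (x**3/2 - 3*x**2 + 4*x) dx = 2.
On [2, 4], w = 5*x - 5 is on top; that piece has area ∫[2,4] (-(x**3/2 - 3*x**2 + 4*x)) dx = 2.
Total enclosed area = 2 + 2 = 4.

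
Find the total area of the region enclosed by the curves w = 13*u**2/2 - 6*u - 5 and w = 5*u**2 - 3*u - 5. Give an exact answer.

2

Set the curves equal: 13*u**2/2 - 6*u - 5 = 5*u**2 - 3*u - 5, so 3*u**2/2 - 3*u = 0, which factors as 3*u*(u - 2)/2 = 0. The curves meet at u = 0, 2.
On [0, 2], w = 5*u**2 - 3*u - 5 is on top; that piece has area ∫[0,2] (-(3*u**2/2 - 3*u)) du = 2.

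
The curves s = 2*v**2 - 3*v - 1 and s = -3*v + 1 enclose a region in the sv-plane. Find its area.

8/3

Both boundary curves give s as a function of v, so integrate with respect to v. Setting them equal: 2*v**2 - 2 = 0, i.e. 2*(v - 1)*(v + 1) = 0, so they meet at v = -1, 1.
For v in [-1, 1], s = 2*v**2 - 3*v - 1 is on the left; area = ∫[-1,1] (-(2*v**2 - 2)) dv = 8/3.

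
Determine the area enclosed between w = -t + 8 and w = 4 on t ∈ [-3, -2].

13/2

On [-3, -2], (-t + 8) - (4) = -t + 4 is ≥ 0 throughout, so the area is a single integral of |-t + 4|.
∫[-3,-2] (-t + 4) dt = 13/2.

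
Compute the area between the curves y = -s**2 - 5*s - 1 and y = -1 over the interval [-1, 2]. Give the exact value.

89/6

The difference (-s**2 - 5*s - 1) - (-1) = -s**2 - 5*s changes sign at s = 0 inside [-1, 2], so split the integral there.
∫[-1,0] (-s**2 - 5*s) ds = 13/6.
∫[0,2] (-s**2 - 5*s) ds = -38/3; the area of that piece is 38/3.
Total area = 13/6 + 38/3 = 89/6.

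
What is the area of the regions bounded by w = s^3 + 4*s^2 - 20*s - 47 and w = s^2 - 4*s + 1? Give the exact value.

517/2

Set the curves equal: s^3 + 4*s^2 - 20*s - 47 = s^2 - 4*s + 1, so s^3 + 3*s^2 - 16*s - 48 = 0, which factors as (s - 4)*(s + 3)*(s + 4) = 0. The curves meet at s = -4, -3, 4.
On [-4, -3], w = s^3 + 4*s^2 - 20*s - 47 is on top; that piece has area ∫[-4,-3] (s^3 + 3*s^2 - 16*s - 48) ds = 5/4.
On [-3, 4], w = s^2 - 4*s + 1 is on top; that piece has area ∫[-3,4] (-(s^3 + 3*s^2 - 16*s - 48)) ds = 1029/4.
Total enclosed area = 5/4 + 1029/4 = 517/2.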